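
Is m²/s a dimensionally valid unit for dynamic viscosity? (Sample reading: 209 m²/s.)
No

dynamic viscosity has SI base units: kg / (m * s)
m²/s does NOT reduce to kg / (m * s); a valid unit for dynamic viscosity would be e.g. Pa·s.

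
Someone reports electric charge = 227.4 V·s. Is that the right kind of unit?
No

electric charge has SI base units: A * s
V·s does NOT reduce to A * s; a valid unit for electric charge would be e.g. C.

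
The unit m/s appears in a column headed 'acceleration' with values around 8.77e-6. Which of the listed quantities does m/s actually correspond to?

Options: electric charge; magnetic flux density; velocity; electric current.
velocity

acceleration should have units dimensionally equivalent to m / s^2 (e.g. m/s²).
The given unit 'm/s' reduces to m / s. Of the listed options, that is the dimensionality of velocity.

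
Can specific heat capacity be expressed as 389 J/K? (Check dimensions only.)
No

specific heat capacity has SI base units: m^2 / (s^2 * K)
J/K does NOT reduce to m^2 / (s^2 * K); a valid unit for specific heat capacity would be e.g. J/(kg·K).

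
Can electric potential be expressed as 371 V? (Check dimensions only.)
Yes

electric potential has SI base units: kg * m^2 / (A * s^3)
V reduces to the same SI base units, so it is a valid unit for electric potential.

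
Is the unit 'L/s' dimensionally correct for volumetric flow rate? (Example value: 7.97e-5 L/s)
Yes

volumetric flow rate has SI base units: m^3 / s
L/s reduces to the same SI base units, so it is a valid unit for volumetric flow rate.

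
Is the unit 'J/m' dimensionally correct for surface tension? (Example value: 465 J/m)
No

surface tension has SI base units: kg / s^2
J/m does NOT reduce to kg / s^2; a valid unit for surface tension would be e.g. N/m.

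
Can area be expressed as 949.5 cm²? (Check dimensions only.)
Yes

area has SI base units: m^2
cm² reduces to the same SI base units, so it is a valid unit for area.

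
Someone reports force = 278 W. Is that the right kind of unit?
No

force has SI base units: kg * m / s^2
W does NOT reduce to kg * m / s^2; a valid unit for force would be e.g. N.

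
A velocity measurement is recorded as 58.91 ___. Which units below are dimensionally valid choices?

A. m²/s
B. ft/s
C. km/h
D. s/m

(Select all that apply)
B, C

velocity has SI base units: m / s

Checking each option against m / s:
  A. m²/s: ✗ does not match
  B. ft/s: ✓ matches
  C. km/h: ✓ matches
  D. s/m: ✗ does not match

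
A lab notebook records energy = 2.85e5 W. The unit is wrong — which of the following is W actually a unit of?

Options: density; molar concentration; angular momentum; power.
power

energy should have units dimensionally equivalent to kg * m^2 / s^2 (e.g. J).
The given unit 'W' reduces to kg * m^2 / s^3. Of the listed options, that is the dimensionality of power.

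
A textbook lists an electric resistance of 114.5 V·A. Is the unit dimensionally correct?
No

electric resistance has SI base units: kg * m^2 / (A^2 * s^3)
V·A does NOT reduce to kg * m^2 / (A^2 * s^3); a valid unit for electric resistance would be e.g. Ω.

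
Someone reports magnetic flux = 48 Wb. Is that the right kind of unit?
Yes

magnetic flux has SI base units: kg * m^2 / (A * s^2)
Wb reduces to the same SI base units, so it is a valid unit for magnetic flux.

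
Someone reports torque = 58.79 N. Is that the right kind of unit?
No

torque has SI base units: kg * m^2 / s^2
N does NOT reduce to kg * m^2 / s^2; a valid unit for torque would be e.g. N·m.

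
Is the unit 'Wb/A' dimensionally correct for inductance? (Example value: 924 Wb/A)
Yes

inductance has SI base units: kg * m^2 / (A^2 * s^2)
Wb/A reduces to the same SI base units, so it is a valid unit for inductance.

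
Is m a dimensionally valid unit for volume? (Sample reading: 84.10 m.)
No

volume has SI base units: m^3
m does NOT reduce to m^3; a valid unit for volume would be e.g. m³.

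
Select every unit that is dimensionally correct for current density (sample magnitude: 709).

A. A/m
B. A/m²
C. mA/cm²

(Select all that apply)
B, C

current density has SI base units: A / m^2

Checking each option against A / m^2:
  A. A/m: ✗ does not match
  B. A/m²: ✓ matches
  C. mA/cm²: ✓ matches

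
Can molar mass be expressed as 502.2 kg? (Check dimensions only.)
No

molar mass has SI base units: kg / mol
kg does NOT reduce to kg / mol; a valid unit for molar mass would be e.g. kg/mol.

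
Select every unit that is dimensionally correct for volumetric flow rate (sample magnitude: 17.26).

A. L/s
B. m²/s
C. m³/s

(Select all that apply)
A, C

volumetric flow rate has SI base units: m^3 / s

Checking each option against m^3 / s:
  A. L/s: ✓ matches
  B. m²/s: ✗ does not match
  C. m³/s: ✓ matches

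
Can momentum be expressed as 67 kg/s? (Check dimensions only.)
No

momentum has SI base units: kg * m / s
kg/s does NOT reduce to kg * m / s; a valid unit for momentum would be e.g. kg·m/s.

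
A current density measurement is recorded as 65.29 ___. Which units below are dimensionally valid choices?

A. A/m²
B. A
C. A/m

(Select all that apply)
A

current density has SI base units: A / m^2

Checking each option against A / m^2:
  A. A/m²: ✓ matches
  B. A: ✗ does not match
  C. A/m: ✗ does not match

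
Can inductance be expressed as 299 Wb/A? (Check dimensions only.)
Yes

inductance has SI base units: kg * m^2 / (A^2 * s^2)
Wb/A reduces to the same SI base units, so it is a valid unit for inductance.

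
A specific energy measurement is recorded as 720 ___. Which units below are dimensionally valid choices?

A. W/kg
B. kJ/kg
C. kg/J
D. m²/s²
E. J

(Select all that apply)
B, D

specific energy has SI base units: m^2 / s^2

Checking each option against m^2 / s^2:
  A. W/kg: ✗ does not match
  B. kJ/kg: ✓ matches
  C. kg/J: ✗ does not match
  D. m²/s²: ✓ matches
  E. J: ✗ does not match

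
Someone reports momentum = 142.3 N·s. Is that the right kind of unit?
Yes

momentum has SI base units: kg * m / s
N·s reduces to the same SI base units, so it is a valid unit for momentum.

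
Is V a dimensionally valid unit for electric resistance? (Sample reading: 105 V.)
No

electric resistance has SI base units: kg * m^2 / (A^2 * s^3)
V does NOT reduce to kg * m^2 / (A^2 * s^3); a valid unit for electric resistance would be e.g. Ω.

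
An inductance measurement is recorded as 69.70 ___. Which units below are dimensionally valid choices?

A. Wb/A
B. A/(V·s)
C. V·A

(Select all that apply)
A

inductance has SI base units: kg * m^2 / (A^2 * s^2)

Checking each option against kg * m^2 / (A^2 * s^2):
  A. Wb/A: ✓ matches
  B. A/(V·s): ✗ does not match
  C. V·A: ✗ does not match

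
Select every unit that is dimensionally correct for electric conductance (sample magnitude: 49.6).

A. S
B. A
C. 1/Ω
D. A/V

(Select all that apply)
A, C, D

electric conductance has SI base units: A^2 * s^3 / (kg * m^2)

Checking each option against A^2 * s^3 / (kg * m^2):
  A. S: ✓ matches
  B. A: ✗ does not match
  C. 1/Ω: ✓ matches
  D. A/V: ✓ matches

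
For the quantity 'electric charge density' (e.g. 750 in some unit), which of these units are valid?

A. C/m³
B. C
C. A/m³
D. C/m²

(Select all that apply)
A

electric charge density has SI base units: A * s / m^3

Checking each option against A * s / m^3:
  A. C/m³: ✓ matches
  B. C: ✗ does not match
  C. A/m³: ✗ does not match
  D. C/m²: ✗ does not match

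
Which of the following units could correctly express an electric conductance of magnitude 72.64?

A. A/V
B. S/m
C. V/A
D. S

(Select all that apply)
A, D

electric conductance has SI base units: A^2 * s^3 / (kg * m^2)

Checking each option against A^2 * s^3 / (kg * m^2):
  A. A/V: ✓ matches
  B. S/m: ✗ does not match
  C. V/A: ✗ does not match
  D. S: ✓ matches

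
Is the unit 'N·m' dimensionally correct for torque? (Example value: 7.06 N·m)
Yes

torque has SI base units: kg * m^2 / s^2
N·m reduces to the same SI base units, so it is a valid unit for torque.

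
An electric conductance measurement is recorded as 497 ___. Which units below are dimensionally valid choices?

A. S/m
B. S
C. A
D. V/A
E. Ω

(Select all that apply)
B

electric conductance has SI base units: A^2 * s^3 / (kg * m^2)

Checking each option against A^2 * s^3 / (kg * m^2):
  A. S/m: ✗ does not match
  B. S: ✓ matches
  C. A: ✗ does not match
  D. V/A: ✗ does not match
  E. Ω: ✗ does not match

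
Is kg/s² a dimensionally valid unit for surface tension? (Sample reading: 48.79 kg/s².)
Yes

surface tension has SI base units: kg / s^2
kg/s² reduces to the same SI base units, so it is a valid unit for surface tension.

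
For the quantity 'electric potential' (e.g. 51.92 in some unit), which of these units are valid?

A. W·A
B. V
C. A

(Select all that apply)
B

electric potential has SI base units: kg * m^2 / (A * s^3)

Checking each option against kg * m^2 / (A * s^3):
  A. W·A: ✗ does not match
  B. V: ✓ matches
  C. A: ✗ does not match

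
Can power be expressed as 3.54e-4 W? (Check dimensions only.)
Yes

power has SI base units: kg * m^2 / s^3
W reduces to the same SI base units, so it is a valid unit for power.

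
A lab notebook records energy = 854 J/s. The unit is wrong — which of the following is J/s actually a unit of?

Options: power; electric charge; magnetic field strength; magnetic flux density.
power

energy should have units dimensionally equivalent to kg * m^2 / s^2 (e.g. J).
The given unit 'J/s' reduces to kg * m^2 / s^3. Of the listed options, that is the dimensionality of power.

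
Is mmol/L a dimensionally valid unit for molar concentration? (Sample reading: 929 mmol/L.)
Yes

molar concentration has SI base units: mol / m^3
mmol/L reduces to the same SI base units, so it is a valid unit for molar concentration.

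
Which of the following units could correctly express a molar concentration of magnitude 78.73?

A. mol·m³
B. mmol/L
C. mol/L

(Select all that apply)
B, C

molar concentration has SI base units: mol / m^3

Checking each option against mol / m^3:
  A. mol·m³: ✗ does not match
  B. mmol/L: ✓ matches
  C. mol/L: ✓ matches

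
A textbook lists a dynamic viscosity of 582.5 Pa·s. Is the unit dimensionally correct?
Yes

dynamic viscosity has SI base units: kg / (m * s)
Pa·s reduces to the same SI base units, so it is a valid unit for dynamic viscosity.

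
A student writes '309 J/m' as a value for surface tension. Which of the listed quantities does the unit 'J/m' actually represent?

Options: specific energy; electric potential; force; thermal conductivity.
force

surface tension should have units dimensionally equivalent to kg / s^2 (e.g. N/m).
The given unit 'J/m' reduces to kg * m / s^2. Of the listed options, that is the dimensionality of force.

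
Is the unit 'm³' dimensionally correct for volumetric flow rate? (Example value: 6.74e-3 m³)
No

volumetric flow rate has SI base units: m^3 / s
m³ does NOT reduce to m^3 / s; a valid unit for volumetric flow rate would be e.g. m³/s.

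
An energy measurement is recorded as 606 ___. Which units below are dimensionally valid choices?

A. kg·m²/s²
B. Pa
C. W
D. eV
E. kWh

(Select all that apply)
A, D, E

energy has SI base units: kg * m^2 / s^2

Checking each option against kg * m^2 / s^2:
  A. kg·m²/s²: ✓ matches
  B. Pa: ✗ does not match
  C. W: ✗ does not match
  D. eV: ✓ matches
  E. kWh: ✓ matches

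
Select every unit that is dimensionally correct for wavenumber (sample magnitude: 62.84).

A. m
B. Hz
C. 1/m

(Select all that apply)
C

wavenumber has SI base units: 1 / m

Checking each option against 1 / m:
  A. m: ✗ does not match
  B. Hz: ✗ does not match
  C. 1/m: ✓ matches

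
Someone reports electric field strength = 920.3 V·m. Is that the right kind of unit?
No

electric field strength has SI base units: kg * m / (A * s^3)
V·m does NOT reduce to kg * m / (A * s^3); a valid unit for electric field strength would be e.g. V/m.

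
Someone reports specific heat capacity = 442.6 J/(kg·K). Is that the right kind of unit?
Yes

specific heat capacity has SI base units: m^2 / (s^2 * K)
J/(kg·K) reduces to the same SI base units, so it is a valid unit for specific heat capacity.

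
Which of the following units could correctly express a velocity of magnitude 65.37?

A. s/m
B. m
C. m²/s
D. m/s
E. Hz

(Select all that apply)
D

velocity has SI base units: m / s

Checking each option against m / s:
  A. s/m: ✗ does not match
  B. m: ✗ does not match
  C. m²/s: ✗ does not match
  D. m/s: ✓ matches
  E. Hz: ✗ does not match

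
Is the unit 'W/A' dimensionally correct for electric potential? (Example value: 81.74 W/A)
Yes

electric potential has SI base units: kg * m^2 / (A * s^3)
W/A reduces to the same SI base units, so it is a valid unit for electric potential.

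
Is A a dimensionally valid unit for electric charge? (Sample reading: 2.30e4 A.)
No

electric charge has SI base units: A * s
A does NOT reduce to A * s; a valid unit for electric charge would be e.g. C.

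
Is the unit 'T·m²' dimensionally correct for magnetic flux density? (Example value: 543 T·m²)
No

magnetic flux density has SI base units: kg / (A * s^2)
T·m² does NOT reduce to kg / (A * s^2); a valid unit for magnetic flux density would be e.g. T.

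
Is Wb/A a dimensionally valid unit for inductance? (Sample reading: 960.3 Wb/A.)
Yes

inductance has SI base units: kg * m^2 / (A^2 * s^2)
Wb/A reduces to the same SI base units, so it is a valid unit for inductance.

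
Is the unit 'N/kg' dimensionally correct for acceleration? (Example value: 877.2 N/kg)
Yes

acceleration has SI base units: m / s^2
N/kg reduces to the same SI base units, so it is a valid unit for acceleration.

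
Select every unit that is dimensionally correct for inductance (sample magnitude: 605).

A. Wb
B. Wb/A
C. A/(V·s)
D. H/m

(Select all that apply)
B

inductance has SI base units: kg * m^2 / (A^2 * s^2)

Checking each option against kg * m^2 / (A^2 * s^2):
  A. Wb: ✗ does not match
  B. Wb/A: ✓ matches
  C. A/(V·s): ✗ does not match
  D. H/m: ✗ does not match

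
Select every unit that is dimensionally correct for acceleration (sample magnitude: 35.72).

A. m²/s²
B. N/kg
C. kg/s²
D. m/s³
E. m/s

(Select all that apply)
B

acceleration has SI base units: m / s^2

Checking each option against m / s^2:
  A. m²/s²: ✗ does not match
  B. N/kg: ✓ matches
  C. kg/s²: ✗ does not match
  D. m/s³: ✗ does not match
  E. m/s: ✗ does not match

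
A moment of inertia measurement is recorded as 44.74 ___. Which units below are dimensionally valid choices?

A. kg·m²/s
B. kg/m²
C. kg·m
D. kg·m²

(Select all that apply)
D

moment of inertia has SI base units: kg * m^2

Checking each option against kg * m^2:
  A. kg·m²/s: ✗ does not match
  B. kg/m²: ✗ does not match
  C. kg·m: ✗ does not match
  D. kg·m²: ✓ matches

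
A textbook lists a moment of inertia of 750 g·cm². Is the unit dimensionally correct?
Yes

moment of inertia has SI base units: kg * m^2
g·cm² reduces to the same SI base units, so it is a valid unit for moment of inertia.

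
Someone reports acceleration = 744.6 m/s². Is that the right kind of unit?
Yes

acceleration has SI base units: m / s^2
m/s² reduces to the same SI base units, so it is a valid unit for acceleration.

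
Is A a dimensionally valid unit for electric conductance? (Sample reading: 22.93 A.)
No

electric conductance has SI base units: A^2 * s^3 / (kg * m^2)
A does NOT reduce to A^2 * s^3 / (kg * m^2); a valid unit for electric conductance would be e.g. S.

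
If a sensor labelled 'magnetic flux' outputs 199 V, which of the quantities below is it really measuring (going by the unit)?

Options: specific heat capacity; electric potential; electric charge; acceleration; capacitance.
electric potential

magnetic flux should have units dimensionally equivalent to kg * m^2 / (A * s^2) (e.g. Wb).
The given unit 'V' reduces to kg * m^2 / (A * s^3). Of the listed options, that is the dimensionality of electric potential.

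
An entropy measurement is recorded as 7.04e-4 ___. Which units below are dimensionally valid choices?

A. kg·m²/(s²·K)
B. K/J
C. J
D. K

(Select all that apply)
A

entropy has SI base units: kg * m^2 / (s^2 * K)

Checking each option against kg * m^2 / (s^2 * K):
  A. kg·m²/(s²·K): ✓ matches
  B. K/J: ✗ does not match
  C. J: ✗ does not match
  D. K: ✗ does not match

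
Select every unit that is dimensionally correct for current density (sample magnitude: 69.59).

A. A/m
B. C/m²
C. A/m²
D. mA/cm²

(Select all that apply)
C, D

current density has SI base units: A / m^2

Checking each option against A / m^2:
  A. A/m: ✗ does not match
  B. C/m²: ✗ does not match
  C. A/m²: ✓ matches
  D. mA/cm²: ✓ matches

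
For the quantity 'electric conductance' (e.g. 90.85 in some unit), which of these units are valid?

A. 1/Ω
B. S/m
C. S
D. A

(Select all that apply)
A, C

electric conductance has SI base units: A^2 * s^3 / (kg * m^2)

Checking each option against A^2 * s^3 / (kg * m^2):
  A. 1/Ω: ✓ matches
  B. S/m: ✗ does not match
  C. S: ✓ matches
  D. A: ✗ does not match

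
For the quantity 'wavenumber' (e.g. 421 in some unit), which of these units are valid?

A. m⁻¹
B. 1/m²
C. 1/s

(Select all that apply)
A

wavenumber has SI base units: 1 / m

Checking each option against 1 / m:
  A. m⁻¹: ✓ matches
  B. 1/m²: ✗ does not match
  C. 1/s: ✗ does not match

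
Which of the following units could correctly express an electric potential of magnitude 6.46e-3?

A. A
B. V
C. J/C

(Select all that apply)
B, C

electric potential has SI base units: kg * m^2 / (A * s^3)

Checking each option against kg * m^2 / (A * s^3):
  A. A: ✗ does not match
  B. V: ✓ matches
  C. J/C: ✓ matches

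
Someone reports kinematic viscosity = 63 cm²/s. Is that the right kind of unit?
Yes

kinematic viscosity has SI base units: m^2 / s
cm²/s reduces to the same SI base units, so it is a valid unit for kinematic viscosity.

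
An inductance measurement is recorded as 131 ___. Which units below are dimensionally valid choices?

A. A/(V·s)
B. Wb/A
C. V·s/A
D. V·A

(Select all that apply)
B, C

inductance has SI base units: kg * m^2 / (A^2 * s^2)

Checking each option against kg * m^2 / (A^2 * s^2):
  A. A/(V·s): ✗ does not match
  B. Wb/A: ✓ matches
  C. V·s/A: ✓ matches
  D. V·A: ✗ does not match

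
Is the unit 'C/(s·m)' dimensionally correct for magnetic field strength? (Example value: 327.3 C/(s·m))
Yes

magnetic field strength has SI base units: A / m
C/(s·m) reduces to the same SI base units, so it is a valid unit for magnetic field strength.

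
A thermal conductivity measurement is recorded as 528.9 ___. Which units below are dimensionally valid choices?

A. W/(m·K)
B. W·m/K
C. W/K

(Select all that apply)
A

thermal conductivity has SI base units: kg * m / (s^3 * K)

Checking each option against kg * m / (s^3 * K):
  A. W/(m·K): ✓ matches
  B. W·m/K: ✗ does not match
  C. W/K: ✗ does not match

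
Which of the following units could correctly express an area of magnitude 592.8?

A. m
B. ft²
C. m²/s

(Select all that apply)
B

area has SI base units: m^2

Checking each option against m^2:
  A. m: ✗ does not match
  B. ft²: ✓ matches
  C. m²/s: ✗ does not match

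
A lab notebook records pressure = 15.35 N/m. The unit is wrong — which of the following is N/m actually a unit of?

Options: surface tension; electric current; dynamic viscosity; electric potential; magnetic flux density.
surface tension

pressure should have units dimensionally equivalent to kg / (m * s^2) (e.g. Pa).
The given unit 'N/m' reduces to kg / s^2. Of the listed options, that is the dimensionality of surface tension.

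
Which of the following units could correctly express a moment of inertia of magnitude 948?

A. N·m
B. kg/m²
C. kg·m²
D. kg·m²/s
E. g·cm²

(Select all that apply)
C, E

moment of inertia has SI base units: kg * m^2

Checking each option against kg * m^2:
  A. N·m: ✗ does not match
  B. kg/m²: ✗ does not match
  C. kg·m²: ✓ matches
  D. kg·m²/s: ✗ does not match
  E. g·cm²: ✓ matches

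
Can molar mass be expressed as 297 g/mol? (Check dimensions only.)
Yes

molar mass has SI base units: kg / mol
g/mol reduces to the same SI base units, so it is a valid unit for molar mass.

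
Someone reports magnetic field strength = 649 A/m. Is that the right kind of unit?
Yes

magnetic field strength has SI base units: A / m
A/m reduces to the same SI base units, so it is a valid unit for magnetic field strength.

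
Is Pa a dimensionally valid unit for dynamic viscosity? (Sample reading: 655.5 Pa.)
No

dynamic viscosity has SI base units: kg / (m * s)
Pa does NOT reduce to kg / (m * s); a valid unit for dynamic viscosity would be e.g. Pa·s.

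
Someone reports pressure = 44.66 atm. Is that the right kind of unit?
Yes

pressure has SI base units: kg / (m * s^2)
atm reduces to the same SI base units, so it is a valid unit for pressure.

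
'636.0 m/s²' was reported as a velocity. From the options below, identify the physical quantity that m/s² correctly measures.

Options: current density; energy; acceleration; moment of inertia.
acceleration

velocity should have units dimensionally equivalent to m / s (e.g. m/s).
The given unit 'm/s²' reduces to m / s^2. Of the listed options, that is the dimensionality of acceleration.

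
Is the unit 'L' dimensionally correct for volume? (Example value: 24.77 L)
Yes

volume has SI base units: m^3
L reduces to the same SI base units, so it is a valid unit for volume.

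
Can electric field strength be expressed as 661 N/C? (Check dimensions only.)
Yes

electric field strength has SI base units: kg * m / (A * s^3)
N/C reduces to the same SI base units, so it is a valid unit for electric field strength.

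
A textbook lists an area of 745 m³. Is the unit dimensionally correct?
No

area has SI base units: m^2
m³ does NOT reduce to m^2; a valid unit for area would be e.g. m².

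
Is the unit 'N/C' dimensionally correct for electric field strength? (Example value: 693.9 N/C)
Yes

electric field strength has SI base units: kg * m / (A * s^3)
N/C reduces to the same SI base units, so it is a valid unit for electric field strength.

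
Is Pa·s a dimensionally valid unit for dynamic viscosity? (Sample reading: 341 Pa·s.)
Yes

dynamic viscosity has SI base units: kg / (m * s)
Pa·s reduces to the same SI base units, so it is a valid unit for dynamic viscosity.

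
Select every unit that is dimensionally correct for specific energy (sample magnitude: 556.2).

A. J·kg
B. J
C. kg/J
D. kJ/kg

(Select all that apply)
D

specific energy has SI base units: m^2 / s^2

Checking each option against m^2 / s^2:
  A. J·kg: ✗ does not match
  B. J: ✗ does not match
  C. kg/J: ✗ does not match
  D. kJ/kg: ✓ matches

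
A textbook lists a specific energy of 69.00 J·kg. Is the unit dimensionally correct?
No

specific energy has SI base units: m^2 / s^2
J·kg does NOT reduce to m^2 / s^2; a valid unit for specific energy would be e.g. J/kg.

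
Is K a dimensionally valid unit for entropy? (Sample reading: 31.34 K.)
No

entropy has SI base units: kg * m^2 / (s^2 * K)
K does NOT reduce to kg * m^2 / (s^2 * K); a valid unit for entropy would be e.g. J/K.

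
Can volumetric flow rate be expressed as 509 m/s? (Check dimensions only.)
No

volumetric flow rate has SI base units: m^3 / s
m/s does NOT reduce to m^3 / s; a valid unit for volumetric flow rate would be e.g. m³/s.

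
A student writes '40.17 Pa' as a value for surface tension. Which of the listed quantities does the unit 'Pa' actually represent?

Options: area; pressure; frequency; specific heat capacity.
pressure

surface tension should have units dimensionally equivalent to kg / s^2 (e.g. N/m).
The given unit 'Pa' reduces to kg / (m * s^2). Of the listed options, that is the dimensionality of pressure.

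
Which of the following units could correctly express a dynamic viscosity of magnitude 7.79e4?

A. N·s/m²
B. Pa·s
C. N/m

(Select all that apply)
A, B

dynamic viscosity has SI base units: kg / (m * s)

Checking each option against kg / (m * s):
  A. N·s/m²: ✓ matches
  B. Pa·s: ✓ matches
  C. N/m: ✗ does not match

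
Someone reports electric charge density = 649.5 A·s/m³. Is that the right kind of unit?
Yes

electric charge density has SI base units: A * s / m^3
A·s/m³ reduces to the same SI base units, so it is a valid unit for electric charge density.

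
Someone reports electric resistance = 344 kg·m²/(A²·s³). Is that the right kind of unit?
Yes

electric resistance has SI base units: kg * m^2 / (A^2 * s^3)
kg·m²/(A²·s³) reduces to the same SI base units, so it is a valid unit for electric resistance.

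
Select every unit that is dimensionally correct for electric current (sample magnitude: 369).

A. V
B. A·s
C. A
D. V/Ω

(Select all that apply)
C, D

electric current has SI base units: A

Checking each option against A:
  A. V: ✗ does not match
  B. A·s: ✗ does not match
  C. A: ✓ matches
  D. V/Ω: ✓ matches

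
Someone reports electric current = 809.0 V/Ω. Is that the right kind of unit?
Yes

electric current has SI base units: A
V/Ω reduces to the same SI base units, so it is a valid unit for electric current.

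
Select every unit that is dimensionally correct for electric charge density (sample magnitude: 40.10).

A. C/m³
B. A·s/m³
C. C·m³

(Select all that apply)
A, B

electric charge density has SI base units: A * s / m^3

Checking each option against A * s / m^3:
  A. C/m³: ✓ matches
  B. A·s/m³: ✓ matches
  C. C·m³: ✗ does not match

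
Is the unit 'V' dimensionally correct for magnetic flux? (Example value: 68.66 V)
No

magnetic flux has SI base units: kg * m^2 / (A * s^2)
V does NOT reduce to kg * m^2 / (A * s^2); a valid unit for magnetic flux would be e.g. Wb.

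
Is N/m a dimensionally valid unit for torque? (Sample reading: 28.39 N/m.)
No

torque has SI base units: kg * m^2 / s^2
N/m does NOT reduce to kg * m^2 / s^2; a valid unit for torque would be e.g. N·m.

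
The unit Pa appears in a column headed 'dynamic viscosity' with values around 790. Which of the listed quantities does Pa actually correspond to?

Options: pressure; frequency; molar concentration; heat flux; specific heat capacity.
pressure

dynamic viscosity should have units dimensionally equivalent to kg / (m * s) (e.g. Pa·s).
The given unit 'Pa' reduces to kg / (m * s^2). Of the listed options, that is the dimensionality of pressure.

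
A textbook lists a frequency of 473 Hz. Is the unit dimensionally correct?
Yes

frequency has SI base units: 1 / s
Hz reduces to the same SI base units, so it is a valid unit for frequency.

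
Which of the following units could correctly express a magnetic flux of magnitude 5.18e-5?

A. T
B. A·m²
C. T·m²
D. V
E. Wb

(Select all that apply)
C, E

magnetic flux has SI base units: kg * m^2 / (A * s^2)

Checking each option against kg * m^2 / (A * s^2):
  A. T: ✗ does not match
  B. A·m²: ✗ does not match
  C. T·m²: ✓ matches
  D. V: ✗ does not match
  E. Wb: ✓ matches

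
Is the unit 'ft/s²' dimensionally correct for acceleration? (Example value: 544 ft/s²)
Yes

acceleration has SI base units: m / s^2
ft/s² reduces to the same SI base units, so it is a valid unit for acceleration.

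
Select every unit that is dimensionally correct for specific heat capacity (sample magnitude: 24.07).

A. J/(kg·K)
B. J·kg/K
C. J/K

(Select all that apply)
A

specific heat capacity has SI base units: m^2 / (s^2 * K)

Checking each option against m^2 / (s^2 * K):
  A. J/(kg·K): ✓ matches
  B. J·kg/K: ✗ does not match
  C. J/K: ✗ does not match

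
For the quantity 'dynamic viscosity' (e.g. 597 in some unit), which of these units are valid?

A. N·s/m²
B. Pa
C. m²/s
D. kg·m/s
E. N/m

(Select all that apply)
A

dynamic viscosity has SI base units: kg / (m * s)

Checking each option against kg / (m * s):
  A. N·s/m²: ✓ matches
  B. Pa: ✗ does not match
  C. m²/s: ✗ does not match
  D. kg·m/s: ✗ does not match
  E. N/m: ✗ does not match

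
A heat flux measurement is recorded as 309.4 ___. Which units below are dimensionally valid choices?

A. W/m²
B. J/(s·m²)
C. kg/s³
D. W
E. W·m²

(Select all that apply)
A, B, C

heat flux has SI base units: kg / s^3

Checking each option against kg / s^3:
  A. W/m²: ✓ matches
  B. J/(s·m²): ✓ matches
  C. kg/s³: ✓ matches
  D. W: ✗ does not match
  E. W·m²: ✗ does not match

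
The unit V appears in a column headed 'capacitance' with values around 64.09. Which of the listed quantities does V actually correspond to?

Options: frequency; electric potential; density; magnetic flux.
electric potential

capacitance should have units dimensionally equivalent to A^2 * s^4 / (kg * m^2) (e.g. F).
The given unit 'V' reduces to kg * m^2 / (A * s^3). Of the listed options, that is the dimensionality of electric potential.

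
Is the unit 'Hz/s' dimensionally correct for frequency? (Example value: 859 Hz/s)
No

frequency has SI base units: 1 / s
Hz/s does NOT reduce to 1 / s; a valid unit for frequency would be e.g. Hz.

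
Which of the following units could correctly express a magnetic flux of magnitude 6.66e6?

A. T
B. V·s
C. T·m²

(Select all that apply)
B, C

magnetic flux has SI base units: kg * m^2 / (A * s^2)

Checking each option against kg * m^2 / (A * s^2):
  A. T: ✗ does not match
  B. V·s: ✓ matches
  C. T·m²: ✓ matches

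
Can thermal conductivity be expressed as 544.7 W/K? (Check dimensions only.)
No

thermal conductivity has SI base units: kg * m / (s^3 * K)
W/K does NOT reduce to kg * m / (s^3 * K); a valid unit for thermal conductivity would be e.g. W/(m·K).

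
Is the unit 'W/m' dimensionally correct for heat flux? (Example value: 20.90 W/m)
No

heat flux has SI base units: kg / s^3
W/m does NOT reduce to kg / s^3; a valid unit for heat flux would be e.g. W/m².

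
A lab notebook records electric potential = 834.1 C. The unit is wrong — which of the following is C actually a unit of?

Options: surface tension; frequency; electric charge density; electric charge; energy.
electric charge

electric potential should have units dimensionally equivalent to kg * m^2 / (A * s^3) (e.g. V).
The given unit 'C' reduces to A * s. Of the listed options, that is the dimensionality of electric charge.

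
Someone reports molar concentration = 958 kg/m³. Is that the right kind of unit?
No

molar concentration has SI base units: mol / m^3
kg/m³ does NOT reduce to mol / m^3; a valid unit for molar concentration would be e.g. mol/m³.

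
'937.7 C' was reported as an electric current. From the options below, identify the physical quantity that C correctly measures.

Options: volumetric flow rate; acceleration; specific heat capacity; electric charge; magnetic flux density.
electric charge

electric current should have units dimensionally equivalent to A (e.g. A).
The given unit 'C' reduces to A * s. Of the listed options, that is the dimensionality of electric charge.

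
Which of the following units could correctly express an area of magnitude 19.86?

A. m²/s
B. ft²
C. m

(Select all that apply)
B

area has SI base units: m^2

Checking each option against m^2:
  A. m²/s: ✗ does not match
  B. ft²: ✓ matches
  C. m: ✗ does not match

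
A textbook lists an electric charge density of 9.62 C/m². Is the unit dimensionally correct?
No

electric charge density has SI base units: A * s / m^3
C/m² does NOT reduce to A * s / m^3; a valid unit for electric charge density would be e.g. C/m³.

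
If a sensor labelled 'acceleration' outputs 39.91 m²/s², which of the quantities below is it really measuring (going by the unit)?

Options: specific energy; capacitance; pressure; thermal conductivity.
specific energy

acceleration should have units dimensionally equivalent to m / s^2 (e.g. m/s²).
The given unit 'm²/s²' reduces to m^2 / s^2. Of the listed options, that is the dimensionality of specific energy.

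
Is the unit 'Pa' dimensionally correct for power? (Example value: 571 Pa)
No

power has SI base units: kg * m^2 / s^3
Pa does NOT reduce to kg * m^2 / s^3; a valid unit for power would be e.g. W.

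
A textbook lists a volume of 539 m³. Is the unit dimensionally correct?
Yes

volume has SI base units: m^3
m³ reduces to the same SI base units, so it is a valid unit for volume.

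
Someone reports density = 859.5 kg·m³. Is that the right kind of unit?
No

density has SI base units: kg / m^3
kg·m³ does NOT reduce to kg / m^3; a valid unit for density would be e.g. kg/m³.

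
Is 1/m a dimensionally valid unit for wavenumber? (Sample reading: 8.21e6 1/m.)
Yes

wavenumber has SI base units: 1 / m
1/m reduces to the same SI base units, so it is a valid unit for wavenumber.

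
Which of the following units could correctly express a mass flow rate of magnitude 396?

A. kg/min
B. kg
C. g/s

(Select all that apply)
A, C

mass flow rate has SI base units: kg / s

Checking each option against kg / s:
  A. kg/min: ✓ matches
  B. kg: ✗ does not match
  C. g/s: ✓ matches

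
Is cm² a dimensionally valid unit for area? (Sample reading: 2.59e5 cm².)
Yes

area has SI base units: m^2
cm² reduces to the same SI base units, so it is a valid unit for area.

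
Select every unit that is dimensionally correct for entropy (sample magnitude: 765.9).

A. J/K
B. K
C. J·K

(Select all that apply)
A

entropy has SI base units: kg * m^2 / (s^2 * K)

Checking each option against kg * m^2 / (s^2 * K):
  A. J/K: ✓ matches
  B. K: ✗ does not match
  C. J·K: ✗ does not match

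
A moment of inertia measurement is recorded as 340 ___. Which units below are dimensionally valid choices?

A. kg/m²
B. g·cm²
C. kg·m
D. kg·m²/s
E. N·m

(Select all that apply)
B

moment of inertia has SI base units: kg * m^2

Checking each option against kg * m^2:
  A. kg/m²: ✗ does not match
  B. g·cm²: ✓ matches
  C. kg·m: ✗ does not match
  D. kg·m²/s: ✗ does not match
  E. N·m: ✗ does not match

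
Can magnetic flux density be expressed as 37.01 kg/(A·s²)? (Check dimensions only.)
Yes

magnetic flux density has SI base units: kg / (A * s^2)
kg/(A·s²) reduces to the same SI base units, so it is a valid unit for magnetic flux density.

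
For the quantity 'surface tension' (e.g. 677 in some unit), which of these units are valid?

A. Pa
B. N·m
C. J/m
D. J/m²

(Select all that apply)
D

surface tension has SI base units: kg / s^2

Checking each option against kg / s^2:
  A. Pa: ✗ does not match
  B. N·m: ✗ does not match
  C. J/m: ✗ does not match
  D. J/m²: ✓ matches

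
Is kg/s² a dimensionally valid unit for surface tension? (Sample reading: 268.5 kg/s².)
Yes

surface tension has SI base units: kg / s^2
kg/s² reduces to the same SI base units, so it is a valid unit for surface tension.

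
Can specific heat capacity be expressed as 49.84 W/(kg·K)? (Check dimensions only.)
No

specific heat capacity has SI base units: m^2 / (s^2 * K)
W/(kg·K) does NOT reduce to m^2 / (s^2 * K); a valid unit for specific heat capacity would be e.g. J/(kg·K).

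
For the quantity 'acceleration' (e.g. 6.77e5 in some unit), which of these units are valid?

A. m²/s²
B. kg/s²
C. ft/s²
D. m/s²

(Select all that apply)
C, D

acceleration has SI base units: m / s^2

Checking each option against m / s^2:
  A. m²/s²: ✗ does not match
  B. kg/s²: ✗ does not match
  C. ft/s²: ✓ matches
  D. m/s²: ✓ matches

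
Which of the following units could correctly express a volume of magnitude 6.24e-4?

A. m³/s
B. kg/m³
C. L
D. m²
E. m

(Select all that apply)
C

volume has SI base units: m^3

Checking each option against m^3:
  A. m³/s: ✗ does not match
  B. kg/m³: ✗ does not match
  C. L: ✓ matches
  D. m²: ✗ does not match
  E. m: ✗ does not match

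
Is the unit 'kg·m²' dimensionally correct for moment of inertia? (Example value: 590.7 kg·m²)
Yes

moment of inertia has SI base units: kg * m^2
kg·m² reduces to the same SI base units, so it is a valid unit for moment of inertia.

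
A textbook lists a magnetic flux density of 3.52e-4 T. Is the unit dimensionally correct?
Yes

magnetic flux density has SI base units: kg / (A * s^2)
T reduces to the same SI base units, so it is a valid unit for magnetic flux density.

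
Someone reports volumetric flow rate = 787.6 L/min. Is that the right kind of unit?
Yes

volumetric flow rate has SI base units: m^3 / s
L/min reduces to the same SI base units, so it is a valid unit for volumetric flow rate.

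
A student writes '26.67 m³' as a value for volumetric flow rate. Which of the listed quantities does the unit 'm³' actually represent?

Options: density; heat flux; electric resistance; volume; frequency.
volume

volumetric flow rate should have units dimensionally equivalent to m^3 / s (e.g. m³/s).
The given unit 'm³' reduces to m^3. Of the listed options, that is the dimensionality of volume.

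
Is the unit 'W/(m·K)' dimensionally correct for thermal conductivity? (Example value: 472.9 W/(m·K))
Yes

thermal conductivity has SI base units: kg * m / (s^3 * K)
W/(m·K) reduces to the same SI base units, so it is a valid unit for thermal conductivity.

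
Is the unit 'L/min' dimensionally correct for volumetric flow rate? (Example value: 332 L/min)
Yes

volumetric flow rate has SI base units: m^3 / s
L/min reduces to the same SI base units, so it is a valid unit for volumetric flow rate.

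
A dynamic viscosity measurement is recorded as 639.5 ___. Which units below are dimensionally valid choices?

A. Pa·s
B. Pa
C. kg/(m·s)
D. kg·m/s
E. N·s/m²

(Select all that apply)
A, C, E

dynamic viscosity has SI base units: kg / (m * s)

Checking each option against kg / (m * s):
  A. Pa·s: ✓ matches
  B. Pa: ✗ does not match
  C. kg/(m·s): ✓ matches
  D. kg·m/s: ✗ does not match
  E. N·s/m²: ✓ matches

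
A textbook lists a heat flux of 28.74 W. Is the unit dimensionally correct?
No

heat flux has SI base units: kg / s^3
W does NOT reduce to kg / s^3; a valid unit for heat flux would be e.g. W/m².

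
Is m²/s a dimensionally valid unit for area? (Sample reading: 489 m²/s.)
No

area has SI base units: m^2
m²/s does NOT reduce to m^2; a valid unit for area would be e.g. m².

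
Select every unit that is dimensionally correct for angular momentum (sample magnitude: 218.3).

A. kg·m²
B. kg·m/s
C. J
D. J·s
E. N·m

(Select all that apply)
D

angular momentum has SI base units: kg * m^2 / s

Checking each option against kg * m^2 / s:
  A. kg·m²: ✗ does not match
  B. kg·m/s: ✗ does not match
  C. J: ✗ does not match
  D. J·s: ✓ matches
  E. N·m: ✗ does not match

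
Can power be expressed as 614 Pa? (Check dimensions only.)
No

power has SI base units: kg * m^2 / s^3
Pa does NOT reduce to kg * m^2 / s^3; a valid unit for power would be e.g. W.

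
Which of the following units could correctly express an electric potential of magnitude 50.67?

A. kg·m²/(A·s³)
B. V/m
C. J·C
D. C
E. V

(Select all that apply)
A, E

electric potential has SI base units: kg * m^2 / (A * s^3)

Checking each option against kg * m^2 / (A * s^3):
  A. kg·m²/(A·s³): ✓ matches
  B. V/m: ✗ does not match
  C. J·C: ✗ does not match
  D. C: ✗ does not match
  E. V: ✓ matches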